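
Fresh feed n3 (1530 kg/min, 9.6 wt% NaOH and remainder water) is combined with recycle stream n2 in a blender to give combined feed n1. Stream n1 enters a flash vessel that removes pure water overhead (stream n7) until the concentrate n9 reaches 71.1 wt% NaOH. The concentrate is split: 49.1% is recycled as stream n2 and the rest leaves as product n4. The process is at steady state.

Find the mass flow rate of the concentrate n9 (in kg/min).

405.9 kg/min

Overall NaOH balance (none leaves overhead): NaOH in fresh feed = NaOH in product, i.e. 1530×0.096 = (1−0.491)·n9·0.711.
n9 = 146.88/(0.711×0.509) = 405.86 kg/min.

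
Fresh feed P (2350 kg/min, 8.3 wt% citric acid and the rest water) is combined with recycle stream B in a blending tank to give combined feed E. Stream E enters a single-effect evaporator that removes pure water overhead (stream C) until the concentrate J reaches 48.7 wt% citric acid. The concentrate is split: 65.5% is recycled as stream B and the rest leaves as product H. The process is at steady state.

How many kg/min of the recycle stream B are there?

760.4 kg/min

Overall citric acid balance (none leaves overhead): citric acid in fresh feed = citric acid in product, i.e. 2350×0.083 = (1−0.655)·J·0.487.
J = 195.05/(0.487×0.345) = 1160.9 kg/min.
Recycle B = 0.655×1160.9 = 760.39 kg/min.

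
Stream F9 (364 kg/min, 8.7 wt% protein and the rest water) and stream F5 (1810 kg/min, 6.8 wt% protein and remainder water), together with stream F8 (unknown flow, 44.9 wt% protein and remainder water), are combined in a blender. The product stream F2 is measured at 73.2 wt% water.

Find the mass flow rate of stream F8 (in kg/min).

Let F8 be the unknown flow. Total out = 2174 + F8.
water balance: 2019.3 + 0.551·F8 = 0.732·(2174 + F8)
(0.551 − 0.732)·F8 = 0.732×2174 − 2019.3 = -427.88
F8 = -427.88 / -0.181 = 2364 kg/min

2364 kg/min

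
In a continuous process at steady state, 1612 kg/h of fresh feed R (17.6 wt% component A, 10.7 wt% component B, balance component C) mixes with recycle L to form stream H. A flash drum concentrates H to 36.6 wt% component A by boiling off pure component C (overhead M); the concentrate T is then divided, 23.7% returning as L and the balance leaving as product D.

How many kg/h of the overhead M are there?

Overall component A balance (none leaves overhead): component A in fresh feed = component A in product, i.e. 1612×0.176 = (1−0.237)·T·0.366.
T = 283.71/(0.366×0.763) = 1015.9 kg/h.
Recycle L = 0.237×1015.9 = 240.78 kg/h.
Combined feed H = 1612 + 240.78 = 1852.8 kg/h.
Overhead M = H − T = 1852.8 − 1015.9 = 836.83 kg/h.

836.8 kg/h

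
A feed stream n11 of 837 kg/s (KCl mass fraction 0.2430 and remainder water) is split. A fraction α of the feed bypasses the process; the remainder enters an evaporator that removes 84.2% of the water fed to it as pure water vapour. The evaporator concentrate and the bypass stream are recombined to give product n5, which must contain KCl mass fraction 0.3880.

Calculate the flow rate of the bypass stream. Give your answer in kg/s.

All 837×0.243 = 203.39 kg/s of KCl reaches n5, so n5 = 203.39/0.388 = 524.2 kg/s and vapour = 312.8 kg/s.
The evaporator receives (1−α)·837 of feed at 0.757 water and removes 0.842 of that water:
0.842×0.757×(1−α)×837 = 312.8
(1−α) = 312.8/533.5 = 0.5863;  α = 0.4137.
Bypass flow = 0.4137×837 = 346.26 kg/s.

346.3 kg/s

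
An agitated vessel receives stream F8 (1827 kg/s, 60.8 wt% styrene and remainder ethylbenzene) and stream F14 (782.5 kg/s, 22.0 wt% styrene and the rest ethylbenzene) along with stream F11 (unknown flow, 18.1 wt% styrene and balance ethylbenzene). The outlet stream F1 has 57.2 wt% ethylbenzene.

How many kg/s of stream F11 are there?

672.5 kg/s

Let F11 be the unknown flow. Total out = 2609.5 + F11.
ethylbenzene balance: 1326.5 + 0.819·F11 = 0.572·(2609.5 + F11)
(0.819 − 0.572)·F11 = 0.572×2609.5 − 1326.5 = 166.1
F11 = 166.1 / 0.247 = 672.47 kg/s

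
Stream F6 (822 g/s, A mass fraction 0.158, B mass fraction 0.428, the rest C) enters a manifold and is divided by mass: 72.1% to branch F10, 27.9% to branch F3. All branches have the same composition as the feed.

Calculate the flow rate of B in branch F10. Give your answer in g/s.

253.7 g/s

Branch F10 total = 0.721×822 = 592.66 g/s.
B in F10 = 0.428×592.66 = 253.66 g/s.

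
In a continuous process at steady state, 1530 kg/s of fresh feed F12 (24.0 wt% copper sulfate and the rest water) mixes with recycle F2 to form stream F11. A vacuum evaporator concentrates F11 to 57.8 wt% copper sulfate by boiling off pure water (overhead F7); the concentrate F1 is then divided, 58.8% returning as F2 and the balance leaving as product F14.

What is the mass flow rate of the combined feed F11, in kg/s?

Overall copper sulfate balance (none leaves overhead): copper sulfate in fresh feed = copper sulfate in product, i.e. 1530×0.240 = (1−0.588)·F1·0.578.
F1 = 367.2/(0.578×0.412) = 1542 kg/s.
Recycle F2 = 0.588×1542 = 906.68 kg/s.
Combined feed F11 = 1530 + 906.68 = 2436.7 kg/s.

2437 kg/s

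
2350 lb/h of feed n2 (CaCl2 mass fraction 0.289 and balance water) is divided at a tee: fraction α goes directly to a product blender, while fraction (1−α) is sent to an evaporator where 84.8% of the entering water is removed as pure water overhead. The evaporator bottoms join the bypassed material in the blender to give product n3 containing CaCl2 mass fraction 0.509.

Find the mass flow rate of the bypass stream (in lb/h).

All 2350×0.289 = 679.15 lb/h of CaCl2 reaches n3, so n3 = 679.15/0.509 = 1334.3 lb/h and vapour = 1015.7 lb/h.
The evaporator receives (1−α)·2350 of feed at 0.711 water and removes 0.848 of that water:
0.848×0.711×(1−α)×2350 = 1015.7
(1−α) = 1015.7/1416.9 = 0.7169;  α = 0.2831.
Bypass flow = 0.2831×2350 = 665.36 lb/h.

665.4 lb/h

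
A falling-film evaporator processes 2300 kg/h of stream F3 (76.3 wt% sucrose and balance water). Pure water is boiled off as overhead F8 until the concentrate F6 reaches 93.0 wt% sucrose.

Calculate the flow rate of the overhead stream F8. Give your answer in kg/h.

sucrose is conserved: 2300×0.763 = 1754.9 kg/h all reports to the concentrate.
Concentrate = 1754.9/(target fraction) = 1887 kg/h.
Overhead = 2300 − 1887 = 413.01 kg/h.

413 kg/h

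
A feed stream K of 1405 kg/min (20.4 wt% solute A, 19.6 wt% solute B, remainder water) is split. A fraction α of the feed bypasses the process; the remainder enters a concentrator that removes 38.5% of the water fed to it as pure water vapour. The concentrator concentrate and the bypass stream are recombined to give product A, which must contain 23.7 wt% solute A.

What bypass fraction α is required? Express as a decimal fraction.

All 1405×0.204 = 286.62 kg/min of solute A reaches A, so A = 286.62/0.237 = 1209.4 kg/min and vapour = 195.63 kg/min.
The evaporator receives (1−α)·1405 of feed at 0.600 water and removes 0.385 of that water:
0.385×0.600×(1−α)×1405 = 195.63
(1−α) = 195.63/324.56 = 0.6028;  α = 0.3972.

0.397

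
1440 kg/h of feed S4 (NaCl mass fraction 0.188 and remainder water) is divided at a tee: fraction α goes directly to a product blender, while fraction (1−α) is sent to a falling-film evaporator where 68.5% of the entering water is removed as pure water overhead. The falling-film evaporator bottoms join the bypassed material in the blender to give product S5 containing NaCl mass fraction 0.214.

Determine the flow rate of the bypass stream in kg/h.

1125 kg/h

All 1440×0.188 = 270.72 kg/h of NaCl reaches S5, so S5 = 270.72/0.214 = 1265 kg/h and vapour = 174.95 kg/h.
The evaporator receives (1−α)·1440 of feed at 0.812 water and removes 0.685 of that water:
0.685×0.812×(1−α)×1440 = 174.95
(1−α) = 174.95/800.96 = 0.2184;  α = 0.7816.
Bypass flow = 0.7816×1440 = 1125.5 kg/h.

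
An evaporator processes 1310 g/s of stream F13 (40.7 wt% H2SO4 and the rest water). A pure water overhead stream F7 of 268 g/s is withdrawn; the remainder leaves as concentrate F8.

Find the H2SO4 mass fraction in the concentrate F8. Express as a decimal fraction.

0.512

H2SO4 is not removed: 1310×0.407 = 533.17 g/s of H2SO4 enters F8.
Concentrate = 1310 − 268 = 1042 g/s.
Mass fraction = 533.17/1042 = 0.512.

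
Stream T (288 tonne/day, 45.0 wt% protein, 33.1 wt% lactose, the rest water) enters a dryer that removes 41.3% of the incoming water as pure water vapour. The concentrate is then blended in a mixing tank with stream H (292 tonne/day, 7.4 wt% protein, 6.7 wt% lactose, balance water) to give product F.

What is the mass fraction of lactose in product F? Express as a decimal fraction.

0.207

Vapour removed = 0.413×0.219×288 = 26.049 tonne/day; concentrate = 261.95 tonne/day.
lactose reaching the mixer = 95.328 (from concentrate) + 292×0.067 = 114.89 tonne/day.
Product flow = 261.95 + 292 = 553.95 tonne/day; lactose fraction = 0.207.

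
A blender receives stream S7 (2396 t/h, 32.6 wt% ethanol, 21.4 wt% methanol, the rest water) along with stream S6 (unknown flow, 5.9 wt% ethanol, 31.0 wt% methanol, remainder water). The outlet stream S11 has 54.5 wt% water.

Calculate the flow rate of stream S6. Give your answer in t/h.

2368 t/h

Let S6 be the unknown flow. Total out = 2396 + S6.
water balance: 1102.2 + 0.631·S6 = 0.545·(2396 + S6)
(0.631 − 0.545)·S6 = 0.545×2396 − 1102.2 = 203.66
S6 = 203.66 / 0.086 = 2368.1 t/h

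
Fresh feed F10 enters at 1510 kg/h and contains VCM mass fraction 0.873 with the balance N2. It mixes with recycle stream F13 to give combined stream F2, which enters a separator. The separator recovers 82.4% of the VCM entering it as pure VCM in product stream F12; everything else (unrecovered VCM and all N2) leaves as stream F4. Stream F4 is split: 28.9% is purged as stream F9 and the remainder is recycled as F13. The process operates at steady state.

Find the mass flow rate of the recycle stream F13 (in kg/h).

N2 enters only via F10 and leaves only via the purge: 1510×0.127 = 0.289×(N2 in F4), and the separator passes all N2, so N2 in F2 = N2 in F4 = 663.56 kg/h.
VCM in F2: m_A = 1510×0.873 + (1−0.289)·(1−0.824)·m_A, so m_A = 1318.2/0.8749 = 1506.8 kg/h.
F4 = (1−0.824)×1506.8 + 663.56 = 928.76 kg/h.
Recycle F13 = (1−0.289)×928.76 = 660.35 kg/h.

660.3 kg/h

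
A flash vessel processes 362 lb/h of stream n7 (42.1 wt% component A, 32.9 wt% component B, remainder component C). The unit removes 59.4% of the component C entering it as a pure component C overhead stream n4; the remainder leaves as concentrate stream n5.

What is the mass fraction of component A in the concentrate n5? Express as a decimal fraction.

0.4944

component A is not removed: 362×0.421 = 152.4 lb/h of component A enters n5.
component C entering = 362×0.250 = 90.5 lb/h; overhead removed = 0.594×90.5 = 53.757 lb/h.
Concentrate = 362 − 53.757 = 308.24 lb/h.
Mass fraction = 152.4/308.24 = 0.4944.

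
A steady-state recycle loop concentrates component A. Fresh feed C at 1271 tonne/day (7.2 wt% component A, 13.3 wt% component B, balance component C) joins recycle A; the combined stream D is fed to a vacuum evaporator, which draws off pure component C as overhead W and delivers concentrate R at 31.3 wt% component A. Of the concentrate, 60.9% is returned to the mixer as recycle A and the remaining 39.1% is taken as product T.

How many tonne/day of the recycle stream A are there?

Overall component A balance (none leaves overhead): component A in fresh feed = component A in product, i.e. 1271×0.072 = (1−0.609)·R·0.313.
R = 91.512/(0.313×0.391) = 747.75 tonne/day.
Recycle A = 0.609×747.75 = 455.38 tonne/day.

455.4 tonne/day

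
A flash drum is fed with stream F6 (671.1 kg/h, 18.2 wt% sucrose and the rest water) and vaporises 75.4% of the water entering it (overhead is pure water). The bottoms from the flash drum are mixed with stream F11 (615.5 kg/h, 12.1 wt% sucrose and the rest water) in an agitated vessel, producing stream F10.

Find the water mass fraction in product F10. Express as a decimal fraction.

Vapour removed = 0.754×0.818×671.1 = 413.92 kg/h; concentrate = 257.18 kg/h.
water reaching the mixer = 135.04 (from concentrate) + 615.5×0.879 = 676.07 kg/h.
Product flow = 257.18 + 615.5 = 872.68 kg/h; water fraction = 0.7747.

0.7747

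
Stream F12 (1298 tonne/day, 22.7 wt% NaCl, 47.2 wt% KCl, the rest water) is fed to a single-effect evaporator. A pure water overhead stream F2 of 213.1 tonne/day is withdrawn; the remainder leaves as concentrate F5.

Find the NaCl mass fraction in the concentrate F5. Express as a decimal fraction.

NaCl is not removed: 1298×0.227 = 294.65 tonne/day of NaCl enters F5.
Concentrate = 1298 − 213.1 = 1084.9 tonne/day.
Mass fraction = 294.65/1084.9 = 0.2716.

0.2716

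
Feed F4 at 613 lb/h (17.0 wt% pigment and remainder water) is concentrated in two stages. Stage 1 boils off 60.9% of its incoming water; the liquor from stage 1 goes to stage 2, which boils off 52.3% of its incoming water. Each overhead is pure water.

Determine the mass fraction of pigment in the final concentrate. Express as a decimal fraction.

0.523

water in feed = 613×0.830 = 508.79 lb/h.
After stage 1: water left = (1−0.609)×508.79 = 198.94; stream total = 303.15 lb/h.
After stage 2: water left = (1−0.523)×198.94 = 94.893; final concentrate = 199.1 lb/h.
pigment fraction = 104.21/199.1 = 0.523.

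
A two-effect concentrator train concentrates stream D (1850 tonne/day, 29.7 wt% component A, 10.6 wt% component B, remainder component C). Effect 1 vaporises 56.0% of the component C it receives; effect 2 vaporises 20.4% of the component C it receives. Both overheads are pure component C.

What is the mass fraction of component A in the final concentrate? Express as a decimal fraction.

component C in feed = 1850×0.597 = 1104.5 tonne/day.
After stage 1: component C left = (1−0.560)×1104.5 = 485.96; stream total = 1231.5 tonne/day.
After stage 2: component C left = (1−0.204)×485.96 = 386.82; final concentrate = 1132.4 tonne/day.
component A fraction = 549.45/1132.4 = 0.485.

0.485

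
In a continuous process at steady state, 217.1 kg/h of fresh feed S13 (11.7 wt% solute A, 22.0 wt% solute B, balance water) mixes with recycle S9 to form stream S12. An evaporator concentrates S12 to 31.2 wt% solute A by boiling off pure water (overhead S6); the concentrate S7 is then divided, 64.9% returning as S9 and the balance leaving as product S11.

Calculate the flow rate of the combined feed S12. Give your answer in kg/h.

367.6 kg/h

Overall solute A balance (none leaves overhead): solute A in fresh feed = solute A in product, i.e. 217.1×0.117 = (1−0.649)·S7·0.312.
S7 = 25.401/(0.312×0.351) = 231.94 kg/h.
Recycle S9 = 0.649×231.94 = 150.53 kg/h.
Combined feed S12 = 217.1 + 150.53 = 367.63 kg/h.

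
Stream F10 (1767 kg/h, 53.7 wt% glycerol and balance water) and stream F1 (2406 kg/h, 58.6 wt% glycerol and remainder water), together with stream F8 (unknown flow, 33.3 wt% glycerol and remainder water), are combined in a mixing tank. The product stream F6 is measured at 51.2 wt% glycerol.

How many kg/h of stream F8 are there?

1241 kg/h

Let F8 be the unknown flow. Total out = 4173 + F8.
glycerol balance: 2358.8 + 0.333·F8 = 0.512·(4173 + F8)
(0.333 − 0.512)·F8 = 0.512×4173 − 2358.8 = -222.22
F8 = -222.22 / -0.179 = 1241.4 kg/h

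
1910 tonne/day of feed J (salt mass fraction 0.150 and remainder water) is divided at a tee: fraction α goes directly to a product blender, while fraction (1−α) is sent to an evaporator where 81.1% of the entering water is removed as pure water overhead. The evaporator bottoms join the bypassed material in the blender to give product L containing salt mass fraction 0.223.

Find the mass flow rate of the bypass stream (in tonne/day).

1003 tonne/day

All 1910×0.150 = 286.5 tonne/day of salt reaches L, so L = 286.5/0.223 = 1284.8 tonne/day and vapour = 625.25 tonne/day.
The evaporator receives (1−α)·1910 of feed at 0.850 water and removes 0.811 of that water:
0.811×0.850×(1−α)×1910 = 625.25
(1−α) = 625.25/1316.7 = 0.4749;  α = 0.5251.
Bypass flow = 0.5251×1910 = 1003 tonne/day.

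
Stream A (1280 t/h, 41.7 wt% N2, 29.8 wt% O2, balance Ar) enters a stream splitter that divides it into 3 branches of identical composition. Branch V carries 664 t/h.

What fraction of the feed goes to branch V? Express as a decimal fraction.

Fraction to V = 664/1280 = 0.5188.

0.519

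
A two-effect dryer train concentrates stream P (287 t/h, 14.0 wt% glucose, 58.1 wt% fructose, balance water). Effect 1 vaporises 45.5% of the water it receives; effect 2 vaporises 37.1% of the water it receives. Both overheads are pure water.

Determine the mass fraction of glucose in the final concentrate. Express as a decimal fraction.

water in feed = 287×0.279 = 80.073 t/h.
After stage 1: water left = (1−0.455)×80.073 = 43.64; stream total = 250.57 t/h.
After stage 2: water left = (1−0.371)×43.64 = 27.449; final concentrate = 234.38 t/h.
glucose fraction = 40.18/234.38 = 0.171.

0.171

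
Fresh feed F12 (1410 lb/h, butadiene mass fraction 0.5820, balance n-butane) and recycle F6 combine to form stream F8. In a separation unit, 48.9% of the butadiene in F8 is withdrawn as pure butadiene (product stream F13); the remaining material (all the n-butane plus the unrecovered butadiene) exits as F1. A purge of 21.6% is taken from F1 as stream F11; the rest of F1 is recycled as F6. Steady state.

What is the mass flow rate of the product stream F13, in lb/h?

butadiene in F8: m_A = 1410×0.582 + (1−0.216)·(1−0.489)·m_A, so m_A = 820.62/0.5994 = 1369.1 lb/h.
Product F13 = 0.489×1369.1 = 669.5 lb/h.

669.5 lb/h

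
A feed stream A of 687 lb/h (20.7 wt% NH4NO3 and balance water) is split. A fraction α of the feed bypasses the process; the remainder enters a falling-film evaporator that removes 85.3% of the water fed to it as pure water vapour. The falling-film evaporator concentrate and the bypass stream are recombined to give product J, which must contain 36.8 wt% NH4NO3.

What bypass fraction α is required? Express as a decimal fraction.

All 687×0.207 = 142.21 lb/h of NH4NO3 reaches J, so J = 142.21/0.368 = 386.44 lb/h and vapour = 300.56 lb/h.
The evaporator receives (1−α)·687 of feed at 0.793 water and removes 0.853 of that water:
0.853×0.793×(1−α)×687 = 300.56
(1−α) = 300.56/464.71 = 0.6468;  α = 0.3532.

0.353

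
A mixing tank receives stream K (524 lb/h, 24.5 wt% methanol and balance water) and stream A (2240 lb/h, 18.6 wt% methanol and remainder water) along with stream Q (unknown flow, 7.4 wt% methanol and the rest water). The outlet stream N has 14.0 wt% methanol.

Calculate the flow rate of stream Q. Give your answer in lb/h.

2395 lb/h

Let Q be the unknown flow. Total out = 2764 + Q.
methanol balance: 545.02 + 0.074·Q = 0.140·(2764 + Q)
(0.074 − 0.140)·Q = 0.140×2764 − 545.02 = -158.06
Q = -158.06 / -0.066 = 2394.8 lb/h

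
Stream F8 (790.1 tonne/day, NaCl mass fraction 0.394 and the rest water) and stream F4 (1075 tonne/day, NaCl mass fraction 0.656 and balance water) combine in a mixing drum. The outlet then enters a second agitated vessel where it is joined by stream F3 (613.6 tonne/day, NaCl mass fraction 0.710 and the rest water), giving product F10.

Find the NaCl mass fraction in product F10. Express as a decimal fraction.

0.586

Overall, product flow = 2478.7 tonne/day.
NaCl in = 790.1×0.394 + 1075×0.656 + 613.6×0.710 = 1452.2 tonne/day.
NaCl fraction in F10 = 0.586.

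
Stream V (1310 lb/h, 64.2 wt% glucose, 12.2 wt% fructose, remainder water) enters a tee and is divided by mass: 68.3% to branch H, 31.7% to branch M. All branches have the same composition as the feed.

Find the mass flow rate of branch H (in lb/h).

894.7 lb/h

Branch H flow = 0.683×1310 = 894.73 lb/h.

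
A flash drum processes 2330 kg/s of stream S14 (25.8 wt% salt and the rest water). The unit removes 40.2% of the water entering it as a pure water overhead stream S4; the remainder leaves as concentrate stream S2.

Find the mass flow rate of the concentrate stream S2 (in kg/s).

1635 kg/s

water entering = 2330×0.742 = 1728.9 kg/s; overhead removed = 0.402×1728.9 = 695 kg/s.
Concentrate = 2330 − 695 = 1635 kg/s.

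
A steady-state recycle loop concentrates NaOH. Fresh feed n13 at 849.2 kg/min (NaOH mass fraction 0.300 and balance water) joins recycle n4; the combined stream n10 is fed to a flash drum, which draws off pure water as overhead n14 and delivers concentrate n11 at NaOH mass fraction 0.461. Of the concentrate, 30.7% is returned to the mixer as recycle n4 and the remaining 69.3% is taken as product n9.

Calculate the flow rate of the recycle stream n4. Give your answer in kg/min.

244.8 kg/min

Overall NaOH balance (none leaves overhead): NaOH in fresh feed = NaOH in product, i.e. 849.2×0.300 = (1−0.307)·n11·0.461.
n11 = 254.76/(0.461×0.693) = 797.44 kg/min.
Recycle n4 = 0.307×797.44 = 244.81 kg/min.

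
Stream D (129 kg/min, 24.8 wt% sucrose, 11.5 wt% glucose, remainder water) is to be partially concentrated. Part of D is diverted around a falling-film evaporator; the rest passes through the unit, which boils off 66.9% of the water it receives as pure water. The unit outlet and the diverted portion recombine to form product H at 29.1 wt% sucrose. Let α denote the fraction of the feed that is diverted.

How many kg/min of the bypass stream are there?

All 129×0.248 = 31.992 kg/min of sucrose reaches H, so H = 31.992/0.291 = 109.94 kg/min and vapour = 19.062 kg/min.
The evaporator receives (1−α)·129 of feed at 0.637 water and removes 0.669 of that water:
0.669×0.637×(1−α)×129 = 19.062
(1−α) = 19.062/54.974 = 0.3467;  α = 0.6533.
Bypass flow = 0.6533×129 = 84.27 kg/min.

84.27 kg/min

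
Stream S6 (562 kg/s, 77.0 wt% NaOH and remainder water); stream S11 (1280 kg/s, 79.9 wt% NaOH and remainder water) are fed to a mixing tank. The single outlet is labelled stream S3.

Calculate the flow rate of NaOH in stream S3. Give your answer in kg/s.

NaOH out = NaOH in = 562×0.770 + 1280×0.799 = 1455.5 kg/s.

1455 kg/s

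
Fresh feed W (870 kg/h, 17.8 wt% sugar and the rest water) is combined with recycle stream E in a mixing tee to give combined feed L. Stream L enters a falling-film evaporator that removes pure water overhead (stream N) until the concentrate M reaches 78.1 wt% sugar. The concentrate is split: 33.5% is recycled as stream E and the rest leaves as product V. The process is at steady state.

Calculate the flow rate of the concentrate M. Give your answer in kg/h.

Overall sugar balance (none leaves overhead): sugar in fresh feed = sugar in product, i.e. 870×0.178 = (1−0.335)·M·0.781.
M = 154.86/(0.781×0.665) = 298.17 kg/h.

298.2 kg/h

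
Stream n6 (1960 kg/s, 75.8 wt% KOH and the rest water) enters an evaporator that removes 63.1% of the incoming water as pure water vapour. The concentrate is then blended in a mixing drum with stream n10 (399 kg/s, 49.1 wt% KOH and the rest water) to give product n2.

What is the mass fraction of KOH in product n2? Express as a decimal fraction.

Vapour removed = 0.631×0.242×1960 = 299.3 kg/s; concentrate = 1660.7 kg/s.
KOH reaching the mixer = 1485.7 (from concentrate) + 399×0.491 = 1681.6 kg/s.
Product flow = 1660.7 + 399 = 2059.7 kg/s; KOH fraction = 0.816.

0.816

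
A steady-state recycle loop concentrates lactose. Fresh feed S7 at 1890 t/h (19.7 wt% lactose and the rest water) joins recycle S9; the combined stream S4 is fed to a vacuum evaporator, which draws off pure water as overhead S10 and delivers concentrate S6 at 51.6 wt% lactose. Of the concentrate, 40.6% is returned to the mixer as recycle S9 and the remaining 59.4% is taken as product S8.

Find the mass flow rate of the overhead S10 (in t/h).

1168 t/h

Overall lactose balance (none leaves overhead): lactose in fresh feed = lactose in product, i.e. 1890×0.197 = (1−0.406)·S6·0.516.
S6 = 372.33/(0.516×0.594) = 1214.8 t/h.
Recycle S9 = 0.406×1214.8 = 493.19 t/h.
Combined feed S4 = 1890 + 493.19 = 2383.2 t/h.
Overhead S10 = S4 − S6 = 2383.2 − 1214.8 = 1168.4 t/h.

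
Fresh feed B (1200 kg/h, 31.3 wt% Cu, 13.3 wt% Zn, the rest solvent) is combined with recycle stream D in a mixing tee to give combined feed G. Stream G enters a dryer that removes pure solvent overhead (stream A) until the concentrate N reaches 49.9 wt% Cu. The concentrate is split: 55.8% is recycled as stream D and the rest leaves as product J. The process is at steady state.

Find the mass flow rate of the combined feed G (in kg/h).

Overall Cu balance (none leaves overhead): Cu in fresh feed = Cu in product, i.e. 1200×0.313 = (1−0.558)·N·0.499.
N = 375.6/(0.499×0.442) = 1703 kg/h.
Recycle D = 0.558×1703 = 950.25 kg/h.
Combined feed G = 1200 + 950.25 = 2150.2 kg/h.

2150 kg/h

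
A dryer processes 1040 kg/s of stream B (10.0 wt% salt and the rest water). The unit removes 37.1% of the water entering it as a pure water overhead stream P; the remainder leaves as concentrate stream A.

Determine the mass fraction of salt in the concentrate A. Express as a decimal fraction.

0.150

salt is not removed: 1040×0.100 = 104 kg/s of salt enters A.
water entering = 1040×0.900 = 936 kg/s; overhead removed = 0.371×936 = 347.26 kg/s.
Concentrate = 1040 − 347.26 = 692.74 kg/s.
Mass fraction = 104/692.74 = 0.150.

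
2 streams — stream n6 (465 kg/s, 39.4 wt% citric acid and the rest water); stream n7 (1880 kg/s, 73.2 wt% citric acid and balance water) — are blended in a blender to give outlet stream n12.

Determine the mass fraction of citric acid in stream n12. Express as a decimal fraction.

Total flow out = 465 + 1880 = 2345 kg/s.
citric acid in = 465×0.394 + 1880×0.732 = 1559.4 kg/s.
citric acid mass fraction in n12 = 1559.4/2345 = 0.6650.

0.6650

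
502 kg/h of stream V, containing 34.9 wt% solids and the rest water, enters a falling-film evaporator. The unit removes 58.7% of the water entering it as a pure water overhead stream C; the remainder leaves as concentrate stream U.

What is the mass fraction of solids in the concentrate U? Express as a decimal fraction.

0.565

solids is not removed: 502×0.349 = 175.2 kg/h of solids enters U.
water entering = 502×0.651 = 326.8 kg/h; overhead removed = 0.587×326.8 = 191.83 kg/h.
Concentrate = 502 − 191.83 = 310.17 kg/h.
Mass fraction = 175.2/310.17 = 0.565.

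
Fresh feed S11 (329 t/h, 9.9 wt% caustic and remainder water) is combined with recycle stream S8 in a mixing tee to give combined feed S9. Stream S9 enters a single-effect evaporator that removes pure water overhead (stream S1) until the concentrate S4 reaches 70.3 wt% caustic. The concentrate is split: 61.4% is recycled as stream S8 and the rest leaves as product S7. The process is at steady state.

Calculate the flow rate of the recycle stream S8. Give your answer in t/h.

Overall caustic balance (none leaves overhead): caustic in fresh feed = caustic in product, i.e. 329×0.099 = (1−0.614)·S4·0.703.
S4 = 32.571/(0.703×0.386) = 120.03 t/h.
Recycle S8 = 0.614×120.03 = 73.698 t/h.

73.7 t/h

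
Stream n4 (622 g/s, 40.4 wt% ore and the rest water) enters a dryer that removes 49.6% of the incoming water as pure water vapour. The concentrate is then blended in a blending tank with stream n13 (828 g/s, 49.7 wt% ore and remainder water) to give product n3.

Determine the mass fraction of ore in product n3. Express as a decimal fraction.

Vapour removed = 0.496×0.596×622 = 183.87 g/s; concentrate = 438.13 g/s.
ore reaching the mixer = 251.29 (from concentrate) + 828×0.497 = 662.8 g/s.
Product flow = 438.13 + 828 = 1266.1 g/s; ore fraction = 0.523.

0.523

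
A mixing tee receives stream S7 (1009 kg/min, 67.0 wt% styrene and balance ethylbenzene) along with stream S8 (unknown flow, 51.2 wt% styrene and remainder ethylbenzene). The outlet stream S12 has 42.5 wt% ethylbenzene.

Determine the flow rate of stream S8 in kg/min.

1522 kg/min

Let S8 be the unknown flow. Total out = 1009 + S8.
ethylbenzene balance: 332.97 + 0.488·S8 = 0.425·(1009 + S8)
(0.488 − 0.425)·S8 = 0.425×1009 − 332.97 = 95.855
S8 = 95.855 / 0.063 = 1521.5 kg/min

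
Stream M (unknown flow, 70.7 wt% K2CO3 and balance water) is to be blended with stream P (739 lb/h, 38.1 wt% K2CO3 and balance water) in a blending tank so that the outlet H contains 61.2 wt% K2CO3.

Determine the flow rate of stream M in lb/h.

1797 lb/h

Let M be the unknown flow. Total out = 739 + M.
K2CO3 balance: 281.56 + 0.707·M = 0.612·(739 + M)
(0.707 − 0.612)·M = 0.612×739 − 281.56 = 170.71
M = 170.71 / 0.095 = 1796.9 lb/h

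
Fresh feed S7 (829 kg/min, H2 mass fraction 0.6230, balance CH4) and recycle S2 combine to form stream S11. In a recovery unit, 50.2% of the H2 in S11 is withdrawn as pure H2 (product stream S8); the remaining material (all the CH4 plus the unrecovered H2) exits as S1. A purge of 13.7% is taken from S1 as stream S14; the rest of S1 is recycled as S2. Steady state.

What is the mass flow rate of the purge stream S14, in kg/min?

374.3 kg/min

CH4 enters only via S7 and leaves only via the purge: 829×0.377 = 0.137×(CH4 in S1), and the recovery unit passes all CH4, so CH4 in S11 = CH4 in S1 = 2281.3 kg/min.
H2 in S11: m_A = 829×0.623 + (1−0.137)·(1−0.502)·m_A, so m_A = 516.47/0.5702 = 905.72 kg/min.
S1 = (1−0.502)×905.72 + 2281.3 = 2732.3 kg/min.
Purge S14 = 0.137×2732.3 = 374.33 kg/min.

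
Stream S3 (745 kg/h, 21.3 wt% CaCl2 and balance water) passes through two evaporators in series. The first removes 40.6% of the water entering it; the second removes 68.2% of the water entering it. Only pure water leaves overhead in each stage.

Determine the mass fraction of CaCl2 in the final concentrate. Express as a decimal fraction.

water in feed = 745×0.787 = 586.32 kg/h.
After stage 1: water left = (1−0.406)×586.32 = 348.27; stream total = 506.96 kg/h.
After stage 2: water left = (1−0.682)×348.27 = 110.75; final concentrate = 269.44 kg/h.
CaCl2 fraction = 158.69/269.44 = 0.5890.

0.5890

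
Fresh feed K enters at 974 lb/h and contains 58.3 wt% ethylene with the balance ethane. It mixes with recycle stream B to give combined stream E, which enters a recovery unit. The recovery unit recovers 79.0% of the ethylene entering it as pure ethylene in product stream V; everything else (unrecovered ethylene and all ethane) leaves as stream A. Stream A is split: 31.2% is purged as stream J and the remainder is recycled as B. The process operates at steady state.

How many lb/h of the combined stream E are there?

1966 lb/h

ethane enters only via K and leaves only via the purge: 974×0.417 = 0.312×(ethane in A), and the recovery unit passes all ethane, so ethane in E = ethane in A = 1301.8 lb/h.
ethylene in E: m_A = 974×0.583 + (1−0.312)·(1−0.790)·m_A, so m_A = 567.84/0.8555 = 663.74 lb/h.
E = 663.74 + 1301.8 = 1965.5 lb/h.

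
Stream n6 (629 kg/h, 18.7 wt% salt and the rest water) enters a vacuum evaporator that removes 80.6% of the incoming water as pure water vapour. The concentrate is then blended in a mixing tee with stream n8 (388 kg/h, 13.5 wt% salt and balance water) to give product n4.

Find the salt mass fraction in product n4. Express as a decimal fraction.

Vapour removed = 0.806×0.813×629 = 412.17 kg/h; concentrate = 216.83 kg/h.
salt reaching the mixer = 117.62 (from concentrate) + 388×0.135 = 170 kg/h.
Product flow = 216.83 + 388 = 604.83 kg/h; salt fraction = 0.281.

0.281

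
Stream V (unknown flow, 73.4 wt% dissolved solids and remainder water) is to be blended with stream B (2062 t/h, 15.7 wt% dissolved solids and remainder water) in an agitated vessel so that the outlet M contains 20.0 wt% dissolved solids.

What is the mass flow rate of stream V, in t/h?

166 t/h

Let V be the unknown flow. Total out = 2062 + V.
dissolved solids balance: 323.73 + 0.734·V = 0.200·(2062 + V)
(0.734 − 0.200)·V = 0.200×2062 − 323.73 = 88.666
V = 88.666 / 0.534 = 166.04 t/h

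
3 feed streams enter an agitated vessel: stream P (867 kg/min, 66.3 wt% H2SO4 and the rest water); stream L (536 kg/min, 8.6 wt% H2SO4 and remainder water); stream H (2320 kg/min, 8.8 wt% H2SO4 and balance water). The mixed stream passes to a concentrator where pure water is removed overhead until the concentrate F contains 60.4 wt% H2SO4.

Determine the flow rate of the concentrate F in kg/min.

1366 kg/min

H2SO4 entering = 867×0.663 + 536×0.086 + 2320×0.088 = 825.08 kg/min.
All H2SO4 reports to F, so F = 825.08/0.604 = 1366 kg/min.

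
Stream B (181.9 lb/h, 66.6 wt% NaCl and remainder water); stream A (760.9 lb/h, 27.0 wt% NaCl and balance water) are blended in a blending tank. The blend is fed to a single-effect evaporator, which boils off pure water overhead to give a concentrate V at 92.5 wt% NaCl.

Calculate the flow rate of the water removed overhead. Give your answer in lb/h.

NaCl entering = 181.9×0.666 + 760.9×0.270 = 326.59 lb/h.
All NaCl reports to V, so V = 326.59/0.925 = 353.07 lb/h.
Total feed = 942.8 lb/h; overhead = 942.8 − 353.07 = 589.73 lb/h.

589.7 lb/h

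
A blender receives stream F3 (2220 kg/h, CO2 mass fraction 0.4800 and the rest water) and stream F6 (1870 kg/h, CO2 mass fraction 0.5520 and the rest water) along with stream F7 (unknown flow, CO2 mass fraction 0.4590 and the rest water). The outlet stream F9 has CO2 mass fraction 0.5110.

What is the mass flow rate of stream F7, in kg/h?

151 kg/h

Let F7 be the unknown flow. Total out = 4090 + F7.
CO2 balance: 2097.8 + 0.459·F7 = 0.511·(4090 + F7)
(0.459 − 0.511)·F7 = 0.511×4090 − 2097.8 = -7.85
F7 = -7.85 / -0.052 = 150.96 kg/h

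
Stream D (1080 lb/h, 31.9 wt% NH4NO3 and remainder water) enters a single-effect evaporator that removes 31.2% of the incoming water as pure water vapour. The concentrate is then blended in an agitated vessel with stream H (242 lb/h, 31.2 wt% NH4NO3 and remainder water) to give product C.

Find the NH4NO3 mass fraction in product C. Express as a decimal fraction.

0.3845

Vapour removed = 0.312×0.681×1080 = 229.47 lb/h; concentrate = 850.53 lb/h.
NH4NO3 reaching the mixer = 344.52 (from concentrate) + 242×0.312 = 420.02 lb/h.
Product flow = 850.53 + 242 = 1092.5 lb/h; NH4NO3 fraction = 0.3845.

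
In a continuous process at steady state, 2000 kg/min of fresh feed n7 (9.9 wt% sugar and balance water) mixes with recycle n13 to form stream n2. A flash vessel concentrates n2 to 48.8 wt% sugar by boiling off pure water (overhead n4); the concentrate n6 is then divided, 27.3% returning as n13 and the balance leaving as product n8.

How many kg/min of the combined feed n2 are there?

2152 kg/min

Overall sugar balance (none leaves overhead): sugar in fresh feed = sugar in product, i.e. 2000×0.099 = (1−0.273)·n6·0.488.
n6 = 198/(0.488×0.727) = 558.1 kg/min.
Recycle n13 = 0.273×558.1 = 152.36 kg/min.
Combined feed n2 = 2000 + 152.36 = 2152.4 kg/min.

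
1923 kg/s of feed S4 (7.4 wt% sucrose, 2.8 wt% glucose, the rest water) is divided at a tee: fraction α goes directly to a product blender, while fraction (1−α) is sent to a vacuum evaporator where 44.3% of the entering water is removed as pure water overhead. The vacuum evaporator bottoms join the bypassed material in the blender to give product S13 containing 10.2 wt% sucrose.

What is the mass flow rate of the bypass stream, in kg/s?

All 1923×0.074 = 142.3 kg/s of sucrose reaches S13, so S13 = 142.3/0.102 = 1395.1 kg/s and vapour = 527.88 kg/s.
The evaporator receives (1−α)·1923 of feed at 0.898 water and removes 0.443 of that water:
0.443×0.898×(1−α)×1923 = 527.88
(1−α) = 527.88/765 = 0.6900;  α = 0.3100.
Bypass flow = 0.3100×1923 = 596.04 kg/s.

596 kg/s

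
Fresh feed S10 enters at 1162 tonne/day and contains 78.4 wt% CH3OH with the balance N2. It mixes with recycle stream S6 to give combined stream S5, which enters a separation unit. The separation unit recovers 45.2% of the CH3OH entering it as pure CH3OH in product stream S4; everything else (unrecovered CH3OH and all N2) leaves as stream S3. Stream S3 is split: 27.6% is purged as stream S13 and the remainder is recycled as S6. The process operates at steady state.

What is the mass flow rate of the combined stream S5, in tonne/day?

2420 tonne/day

N2 enters only via S10 and leaves only via the purge: 1162×0.216 = 0.276×(N2 in S3), and the separation unit passes all N2, so N2 in S5 = N2 in S3 = 909.39 tonne/day.
CH3OH in S5: m_A = 1162×0.784 + (1−0.276)·(1−0.452)·m_A, so m_A = 911.01/0.6032 = 1510.2 tonne/day.
S5 = 1510.2 + 909.39 = 2419.6 tonne/day.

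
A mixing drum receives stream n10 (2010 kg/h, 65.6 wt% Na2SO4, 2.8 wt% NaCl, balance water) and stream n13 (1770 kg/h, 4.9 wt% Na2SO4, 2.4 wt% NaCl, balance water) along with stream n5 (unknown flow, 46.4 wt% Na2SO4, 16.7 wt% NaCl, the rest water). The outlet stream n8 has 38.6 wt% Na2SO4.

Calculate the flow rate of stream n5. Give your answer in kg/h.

689.6 kg/h

Let n5 be the unknown flow. Total out = 3780 + n5.
Na2SO4 balance: 1405.3 + 0.464·n5 = 0.386·(3780 + n5)
(0.464 − 0.386)·n5 = 0.386×3780 − 1405.3 = 53.79
n5 = 53.79 / 0.078 = 689.62 kg/h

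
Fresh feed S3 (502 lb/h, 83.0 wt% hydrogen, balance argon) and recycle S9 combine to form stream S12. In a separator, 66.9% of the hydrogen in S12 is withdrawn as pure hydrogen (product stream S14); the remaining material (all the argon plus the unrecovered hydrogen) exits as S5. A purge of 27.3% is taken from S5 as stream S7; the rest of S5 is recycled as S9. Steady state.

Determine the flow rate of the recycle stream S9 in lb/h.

argon enters only via S3 and leaves only via the purge: 502×0.170 = 0.273×(argon in S5), and the separator passes all argon, so argon in S12 = argon in S5 = 312.6 lb/h.
hydrogen in S12: m_A = 502×0.830 + (1−0.273)·(1−0.669)·m_A, so m_A = 416.66/0.7594 = 548.7 lb/h.
S5 = (1−0.669)×548.7 + 312.6 = 494.22 lb/h.
Recycle S9 = (1−0.273)×494.22 = 359.3 lb/h.

359.3 lb/h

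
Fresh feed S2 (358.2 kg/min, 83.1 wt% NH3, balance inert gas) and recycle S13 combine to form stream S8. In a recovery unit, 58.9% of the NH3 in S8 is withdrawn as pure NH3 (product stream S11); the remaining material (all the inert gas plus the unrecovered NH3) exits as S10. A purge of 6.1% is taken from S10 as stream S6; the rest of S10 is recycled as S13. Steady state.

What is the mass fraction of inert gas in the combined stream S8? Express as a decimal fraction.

inert gas enters only via S2 and leaves only via the purge: 358.2×0.169 = 0.061×(inert gas in S10), and the recovery unit passes all inert gas, so inert gas in S8 = inert gas in S10 = 992.39 kg/min.
NH3 in S8: m_A = 358.2×0.831 + (1−0.061)·(1−0.589)·m_A, so m_A = 297.66/0.6141 = 484.74 kg/min.
S8 = 484.74 + 992.39 = 1477.1 kg/min.
inert gas fraction in S8 = 992.39/1477.1 = 0.672.

0.672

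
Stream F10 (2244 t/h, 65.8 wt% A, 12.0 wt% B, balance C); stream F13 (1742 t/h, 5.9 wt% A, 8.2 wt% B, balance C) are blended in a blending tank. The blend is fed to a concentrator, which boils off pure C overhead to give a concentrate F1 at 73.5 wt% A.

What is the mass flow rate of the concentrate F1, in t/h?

2149 t/h

A entering = 2244×0.658 + 1742×0.059 = 1579.3 t/h.
All A reports to F1, so F1 = 1579.3/0.735 = 2148.7 t/h.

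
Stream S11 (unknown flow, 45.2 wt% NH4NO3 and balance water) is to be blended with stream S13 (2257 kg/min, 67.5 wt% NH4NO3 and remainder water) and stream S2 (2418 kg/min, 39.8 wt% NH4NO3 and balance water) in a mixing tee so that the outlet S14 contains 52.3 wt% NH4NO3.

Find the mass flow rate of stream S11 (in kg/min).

Let S11 be the unknown flow. Total out = 4675 + S11.
NH4NO3 balance: 2485.8 + 0.452·S11 = 0.523·(4675 + S11)
(0.452 − 0.523)·S11 = 0.523×4675 − 2485.8 = -40.814
S11 = -40.814 / -0.071 = 574.85 kg/min

574.8 kg/min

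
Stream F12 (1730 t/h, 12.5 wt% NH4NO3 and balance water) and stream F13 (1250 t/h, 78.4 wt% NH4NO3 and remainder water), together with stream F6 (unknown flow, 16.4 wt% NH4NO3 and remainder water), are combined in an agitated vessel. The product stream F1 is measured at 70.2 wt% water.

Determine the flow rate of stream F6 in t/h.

2300 t/h

Let F6 be the unknown flow. Total out = 2980 + F6.
water balance: 1783.8 + 0.836·F6 = 0.702·(2980 + F6)
(0.836 − 0.702)·F6 = 0.702×2980 − 1783.8 = 308.21
F6 = 308.21 / 0.134 = 2300.1 t/h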